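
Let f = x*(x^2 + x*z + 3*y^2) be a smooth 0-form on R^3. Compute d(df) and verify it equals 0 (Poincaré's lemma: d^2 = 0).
d(df) = 0

Step 1: df = sum_i (∂f/∂x_i) dx_i = (3*x^2 + 2*x*z + 3*y^2) dx + (6*x*y) dy + (x^2) dz.
Step 2: Apply d again. Using the 1-form formula, the coefficient of dx ∧ dy in d(df) is ∂^2 f/∂x ∂y - ∂^2 f/∂y ∂x = (6*y) - (6*y) = 0 (equality of mixed partials for smooth f).
Similarly for dx ∧ dz and dy ∧ dz — all coefficients vanish. So d(df) = 0.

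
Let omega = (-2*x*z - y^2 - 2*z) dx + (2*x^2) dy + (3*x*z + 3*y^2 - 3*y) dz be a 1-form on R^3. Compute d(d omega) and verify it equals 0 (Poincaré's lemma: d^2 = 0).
d(d omega) = 0

Step 1: d omega = sum_{i<j} (∂f_j/∂x_i - ∂f_i/∂x_j) dx_i ∧ dx_j:
  coeff of dx ∧ dy: 4*x + 2*y
  coeff of dx ∧ dz: 2*x + 3*z + 2
  coeff of dy ∧ dz: 6*y - 3
Step 2: Apply d again to each 2-form coefficient. The only possible 3-form in R^3 is dx ∧ dy ∧ dz, with coefficient
  ∂(coeff of dy∧dz)/∂x - ∂(coeff of dx∧dz)/∂y + ∂(coeff of dx∧dy)/∂z
  = ∂/∂x (6*y - 3) - ∂/∂y (2*x + 3*z + 2) + ∂/∂z (4*x + 2*y).
Each of these terms simplifies to sums of mixed partials that cancel in pairs. The result is 0 (by equality of mixed partials for smooth functions — Schwarz / Clairaut).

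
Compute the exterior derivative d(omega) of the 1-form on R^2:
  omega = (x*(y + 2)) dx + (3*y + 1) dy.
d(omega) = (-x) dx ∧ dy

For a 1-form omega = sum_i f_i dx_i, the exterior derivative is
  d(omega) = sum_{i < j} (∂f_j/∂x_i - ∂f_i/∂x_j) dx_i ∧ dx_j.
  coefficient of dx ∧ dy: ∂f_2/∂x - ∂f_1/∂y = ∂(3*y + 1)/∂x - ∂(x*(y + 2))/∂y = -x
Assembling: d(omega) = (-x) dx ∧ dy.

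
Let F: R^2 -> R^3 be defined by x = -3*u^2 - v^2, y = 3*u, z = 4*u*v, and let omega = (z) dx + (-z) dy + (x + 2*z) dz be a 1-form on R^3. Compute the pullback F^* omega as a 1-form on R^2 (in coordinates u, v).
F^* omega = (4*v*(-9*u^2 + 8*u*v - 3*u - v^2)) du + (4*u*(-3*u^2 + 8*u*v - 3*v^2)) dv

Using F^*(f dg) = (f ∘ F) d(g ∘ F), substitute each coordinate x_i by F_i(u, v) in f_i, and replace dx_i by d F_i = (∂F_i/∂u) du + (∂F_i/∂v) dv.
  For the x component: f_1(F) = 4*u*v; d F_1 = (-6*u) du + (-2*v) dv
  For the y component: f_2(F) = -4*u*v; d F_2 = (3) du + (0) dv
  For the z component: f_3(F) = -3*u^2 + 8*u*v - v^2; d F_3 = (4*v) du + (4*u) dv
Combining and collecting du, dv coefficients:
  coeff of du: 4*v*(-9*u^2 + 8*u*v - 3*u - v^2)
  coeff of dv: 4*u*(-3*u^2 + 8*u*v - 3*v^2)
F^* omega = (4*v*(-9*u^2 + 8*u*v - 3*u - v^2)) du + (4*u*(-3*u^2 + 8*u*v - 3*v^2)) dv.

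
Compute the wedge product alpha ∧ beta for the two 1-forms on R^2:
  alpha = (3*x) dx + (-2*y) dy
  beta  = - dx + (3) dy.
alpha ∧ beta = (9*x - 2*y) dx ∧ dy

Distribute the wedge, using dx_i ∧ dx_j = -dx_j ∧ dx_i and dx_i ∧ dx_i = 0. For each pair (i, j) with i < j, the coefficient of dx_i ∧ dx_j in alpha ∧ beta is (alpha_i * beta_j - alpha_j * beta_i). Collecting: alpha ∧ beta = (9*x - 2*y) dx ∧ dy.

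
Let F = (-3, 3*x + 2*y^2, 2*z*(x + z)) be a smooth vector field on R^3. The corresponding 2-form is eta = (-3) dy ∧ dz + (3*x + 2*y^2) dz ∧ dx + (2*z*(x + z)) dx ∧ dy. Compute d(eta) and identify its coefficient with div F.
d(eta) = (2*x + 4*y + 4*z) dx ∧ dy ∧ dz; div F = 2*x + 4*y + 4*z

For a 2-form in R^3 of the form above, applying d gives a 3-form with coefficient ∂P/∂x + ∂Q/∂y + ∂R/∂z:
  ∂P/∂x = 0
  ∂Q/∂y = 4*y
  ∂R/∂z = 2*x + 4*z
Sum = 2*x + 4*y + 4*z, which is exactly div F.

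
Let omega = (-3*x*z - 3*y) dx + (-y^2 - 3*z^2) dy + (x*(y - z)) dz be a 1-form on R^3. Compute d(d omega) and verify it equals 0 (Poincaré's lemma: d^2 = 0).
d(d omega) = 0

Step 1: d omega = sum_{i<j} (∂f_j/∂x_i - ∂f_i/∂x_j) dx_i ∧ dx_j:
  coeff of dx ∧ dy: 3
  coeff of dx ∧ dz: 3*x + y - z
  coeff of dy ∧ dz: x + 6*z
Step 2: Apply d again to each 2-form coefficient. The only possible 3-form in R^3 is dx ∧ dy ∧ dz, with coefficient
  ∂(coeff of dy∧dz)/∂x - ∂(coeff of dx∧dz)/∂y + ∂(coeff of dx∧dy)/∂z
  = ∂/∂x (x + 6*z) - ∂/∂y (3*x + y - z) + ∂/∂z (3).
Each of these terms simplifies to sums of mixed partials that cancel in pairs. The result is 0 (by equality of mixed partials for smooth functions — Schwarz / Clairaut).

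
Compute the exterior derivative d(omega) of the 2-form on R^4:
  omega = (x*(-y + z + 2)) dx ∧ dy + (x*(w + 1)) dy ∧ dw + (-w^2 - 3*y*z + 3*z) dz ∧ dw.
d(omega) = (x) dx ∧ dy ∧ dz + (w + 1) dx ∧ dy ∧ dw + (-3*z) dy ∧ dz ∧ dw

For a 2-form omega = sum_{i<j} g_{ij} dx_i ∧ dx_j, the exterior derivative is
  d(omega) = sum_{i<j} d(g_{ij}) ∧ dx_i ∧ dx_j = sum_{i<j, k} (∂g_{ij}/∂x_k) dx_k ∧ dx_i ∧ dx_j.
Expand each term, using dx_k ∧ dx_i ∧ dx_j = sgn(permutation) dx_{(a)} ∧ dx_{(b)} ∧ dx_{(c)} with (a < b < c) sorted:
  d(x*(-y + z + 2)) includes (∂/∂z)(x*(-y + z + 2)) dz = (x) dz, which multiplied by dx ∧ dy gives (x) dx ∧ dy ∧ dz
  d(x*(w + 1)) includes (∂/∂x)(x*(w + 1)) dx = (w + 1) dx, which multiplied by dy ∧ dw gives (w + 1) dx ∧ dy ∧ dw
  d(-w^2 - 3*y*z + 3*z) includes (∂/∂y)(-w^2 - 3*y*z + 3*z) dy = (-3*z) dy, which multiplied by dz ∧ dw gives (-3*z) dy ∧ dz ∧ dw
Collecting like 3-forms: d(omega) = (x) dx ∧ dy ∧ dz + (w + 1) dx ∧ dy ∧ dw + (-3*z) dy ∧ dz ∧ dw.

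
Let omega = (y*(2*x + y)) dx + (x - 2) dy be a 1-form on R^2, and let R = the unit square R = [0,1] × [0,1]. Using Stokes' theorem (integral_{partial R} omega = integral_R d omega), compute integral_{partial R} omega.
integral_(partial R) omega = -1

Stokes: integral_partial_R omega = integral_R d omega with d omega = (∂Q/∂x - ∂P/∂y) dx ∧ dy.
  ∂Q/∂x = 1
  ∂P/∂y = 2*x + 2*y
  integrand = ∂Q/∂x - ∂P/∂y = -2*x - 2*y + 1.
Integrating over R: integral_0^1 integral_0^1 (-2*x - 2*y + 1) dx dy = -1.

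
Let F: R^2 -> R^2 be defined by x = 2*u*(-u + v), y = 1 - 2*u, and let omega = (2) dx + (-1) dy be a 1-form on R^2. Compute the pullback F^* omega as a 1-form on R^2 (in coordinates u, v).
F^* omega = (-8*u + 4*v + 2) du + (4*u) dv

Using F^*(f dg) = (f ∘ F) d(g ∘ F), substitute each coordinate x_i by F_i(u, v) in f_i, and replace dx_i by d F_i = (∂F_i/∂u) du + (∂F_i/∂v) dv.
  For the x component: f_1(F) = 2; d F_1 = (-4*u + 2*v) du + (2*u) dv
  For the y component: f_2(F) = -1; d F_2 = (-2) du + (0) dv
Combining and collecting du, dv coefficients:
  coeff of du: -8*u + 4*v + 2
  coeff of dv: 4*u
F^* omega = (-8*u + 4*v + 2) du + (4*u) dv.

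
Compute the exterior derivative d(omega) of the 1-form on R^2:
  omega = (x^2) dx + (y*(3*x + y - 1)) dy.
d(omega) = (3*y) dx ∧ dy

For a 1-form omega = sum_i f_i dx_i, the exterior derivative is
  d(omega) = sum_{i < j} (∂f_j/∂x_i - ∂f_i/∂x_j) dx_i ∧ dx_j.
  coefficient of dx ∧ dy: ∂f_2/∂x - ∂f_1/∂y = ∂(y*(3*x + y - 1))/∂x - ∂(x^2)/∂y = 3*y
Assembling: d(omega) = (3*y) dx ∧ dy.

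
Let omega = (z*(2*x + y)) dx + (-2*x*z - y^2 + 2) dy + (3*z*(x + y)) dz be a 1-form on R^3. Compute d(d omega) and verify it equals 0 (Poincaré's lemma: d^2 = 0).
d(d omega) = 0

Step 1: d omega = sum_{i<j} (∂f_j/∂x_i - ∂f_i/∂x_j) dx_i ∧ dx_j:
  coeff of dx ∧ dy: -3*z
  coeff of dx ∧ dz: -2*x - y + 3*z
  coeff of dy ∧ dz: 2*x + 3*z
Step 2: Apply d again to each 2-form coefficient. The only possible 3-form in R^3 is dx ∧ dy ∧ dz, with coefficient
  ∂(coeff of dy∧dz)/∂x - ∂(coeff of dx∧dz)/∂y + ∂(coeff of dx∧dy)/∂z
  = ∂/∂x (2*x + 3*z) - ∂/∂y (-2*x - y + 3*z) + ∂/∂z (-3*z).
Each of these terms simplifies to sums of mixed partials that cancel in pairs. The result is 0 (by equality of mixed partials for smooth functions — Schwarz / Clairaut).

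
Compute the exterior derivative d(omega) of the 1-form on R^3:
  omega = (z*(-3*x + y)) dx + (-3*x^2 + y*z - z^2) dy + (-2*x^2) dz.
d(omega) = (-6*x - z) dx ∧ dy + (-x - y) dx ∧ dz + (-y + 2*z) dy ∧ dz

For a 1-form omega = sum_i f_i dx_i, the exterior derivative is
  d(omega) = sum_{i < j} (∂f_j/∂x_i - ∂f_i/∂x_j) dx_i ∧ dx_j.
  coefficient of dx ∧ dy: ∂f_2/∂x - ∂f_1/∂y = ∂(-3*x^2 + y*z - z^2)/∂x - ∂(z*(-3*x + y))/∂y = -6*x - z
  coefficient of dx ∧ dz: ∂f_3/∂x - ∂f_1/∂z = ∂(-2*x^2)/∂x - ∂(z*(-3*x + y))/∂z = -x - y
  coefficient of dy ∧ dz: ∂f_3/∂y - ∂f_2/∂z = ∂(-2*x^2)/∂y - ∂(-3*x^2 + y*z - z^2)/∂z = -y + 2*z
Assembling: d(omega) = (-6*x - z) dx ∧ dy + (-x - y) dx ∧ dz + (-y + 2*z) dy ∧ dz.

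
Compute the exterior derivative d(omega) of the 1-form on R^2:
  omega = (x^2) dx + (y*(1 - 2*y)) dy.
d(omega) = 0

For a 1-form omega = sum_i f_i dx_i, the exterior derivative is
  d(omega) = sum_{i < j} (∂f_j/∂x_i - ∂f_i/∂x_j) dx_i ∧ dx_j.

Assembling: d(omega) = 0.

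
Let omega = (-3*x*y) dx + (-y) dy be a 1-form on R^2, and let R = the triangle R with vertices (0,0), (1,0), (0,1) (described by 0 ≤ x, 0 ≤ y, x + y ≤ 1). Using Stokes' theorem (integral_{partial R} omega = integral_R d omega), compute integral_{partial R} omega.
integral_(partial R) omega = 1/2

Stokes: integral_partial_R omega = integral_R d omega with d omega = (∂Q/∂x - ∂P/∂y) dx ∧ dy.
  ∂Q/∂x = 0
  ∂P/∂y = -3*x
  integrand = ∂Q/∂x - ∂P/∂y = 3*x.
Integrating over R: integral_0^1 integral_0^{1-x} (3*x) dy dx = 1/2.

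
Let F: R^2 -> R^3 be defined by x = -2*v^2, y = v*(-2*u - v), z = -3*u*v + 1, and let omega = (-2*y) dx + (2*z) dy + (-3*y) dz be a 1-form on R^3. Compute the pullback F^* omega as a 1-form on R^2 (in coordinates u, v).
F^* omega = (v*(-6*u*v - 9*v^2 - 4)) du + (-6*u^2*v - 13*u*v^2 - 4*u - 8*v^3 - 4*v) dv

Using F^*(f dg) = (f ∘ F) d(g ∘ F), substitute each coordinate x_i by F_i(u, v) in f_i, and replace dx_i by d F_i = (∂F_i/∂u) du + (∂F_i/∂v) dv.
  For the x component: f_1(F) = 2*v*(2*u + v); d F_1 = (0) du + (-4*v) dv
  For the y component: f_2(F) = -6*u*v + 2; d F_2 = (-2*v) du + (-2*u - 2*v) dv
  For the z component: f_3(F) = 3*v*(2*u + v); d F_3 = (-3*v) du + (-3*u) dv
Combining and collecting du, dv coefficients:
  coeff of du: v*(-6*u*v - 9*v^2 - 4)
  coeff of dv: -6*u^2*v - 13*u*v^2 - 4*u - 8*v^3 - 4*v
F^* omega = (v*(-6*u*v - 9*v^2 - 4)) du + (-6*u^2*v - 13*u*v^2 - 4*u - 8*v^3 - 4*v) dv.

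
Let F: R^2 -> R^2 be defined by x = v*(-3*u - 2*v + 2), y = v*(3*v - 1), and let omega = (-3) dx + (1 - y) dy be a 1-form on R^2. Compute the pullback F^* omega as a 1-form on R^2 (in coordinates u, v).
F^* omega = (9*v) du + (9*u - 18*v^3 + 9*v^2 + 17*v - 7) dv

Using F^*(f dg) = (f ∘ F) d(g ∘ F), substitute each coordinate x_i by F_i(u, v) in f_i, and replace dx_i by d F_i = (∂F_i/∂u) du + (∂F_i/∂v) dv.
  For the x component: f_1(F) = -3; d F_1 = (-3*v) du + (-3*u - 4*v + 2) dv
  For the y component: f_2(F) = -3*v^2 + v + 1; d F_2 = (0) du + (6*v - 1) dv
Combining and collecting du, dv coefficients:
  coeff of du: 9*v
  coeff of dv: 9*u - 18*v^3 + 9*v^2 + 17*v - 7
F^* omega = (9*v) du + (9*u - 18*v^3 + 9*v^2 + 17*v - 7) dv.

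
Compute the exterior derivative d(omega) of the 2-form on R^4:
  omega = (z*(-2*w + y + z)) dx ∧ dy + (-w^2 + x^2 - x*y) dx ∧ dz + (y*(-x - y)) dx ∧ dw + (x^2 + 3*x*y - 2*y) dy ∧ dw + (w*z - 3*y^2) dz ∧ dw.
d(omega) = (-2*w + x + y + 2*z) dx ∧ dy ∧ dz + (3*x + 5*y - 2*z) dx ∧ dy ∧ dw + (-2*w) dx ∧ dz ∧ dw + (-6*y) dy ∧ dz ∧ dw

For a 2-form omega = sum_{i<j} g_{ij} dx_i ∧ dx_j, the exterior derivative is
  d(omega) = sum_{i<j} d(g_{ij}) ∧ dx_i ∧ dx_j = sum_{i<j, k} (∂g_{ij}/∂x_k) dx_k ∧ dx_i ∧ dx_j.
Expand each term, using dx_k ∧ dx_i ∧ dx_j = sgn(permutation) dx_{(a)} ∧ dx_{(b)} ∧ dx_{(c)} with (a < b < c) sorted:
  d(z*(-2*w + y + z)) includes (∂/∂z)(z*(-2*w + y + z)) dz = (-2*w + y + 2*z) dz, which multiplied by dx ∧ dy gives (-2*w + y + 2*z) dx ∧ dy ∧ dz
  d(z*(-2*w + y + z)) includes (∂/∂w)(z*(-2*w + y + z)) dw = (-2*z) dw, which multiplied by dx ∧ dy gives (-2*z) dx ∧ dy ∧ dw
  d(-w^2 + x^2 - x*y) includes (∂/∂y)(-w^2 + x^2 - x*y) dy = (-x) dy, which multiplied by dx ∧ dz gives (x) dx ∧ dy ∧ dz
  d(-w^2 + x^2 - x*y) includes (∂/∂w)(-w^2 + x^2 - x*y) dw = (-2*w) dw, which multiplied by dx ∧ dz gives (-2*w) dx ∧ dz ∧ dw
  d(y*(-x - y)) includes (∂/∂y)(y*(-x - y)) dy = (-x - 2*y) dy, which multiplied by dx ∧ dw gives (x + 2*y) dx ∧ dy ∧ dw
  d(x^2 + 3*x*y - 2*y) includes (∂/∂x)(x^2 + 3*x*y - 2*y) dx = (2*x + 3*y) dx, which multiplied by dy ∧ dw gives (2*x + 3*y) dx ∧ dy ∧ dw
  d(w*z - 3*y^2) includes (∂/∂y)(w*z - 3*y^2) dy = (-6*y) dy, which multiplied by dz ∧ dw gives (-6*y) dy ∧ dz ∧ dw
Collecting like 3-forms: d(omega) = (-2*w + x + y + 2*z) dx ∧ dy ∧ dz + (3*x + 5*y - 2*z) dx ∧ dy ∧ dw + (-2*w) dx ∧ dz ∧ dw + (-6*y) dy ∧ dz ∧ dw.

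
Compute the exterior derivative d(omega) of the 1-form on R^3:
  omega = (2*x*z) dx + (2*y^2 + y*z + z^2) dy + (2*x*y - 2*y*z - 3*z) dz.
d(omega) = (-2*x + 2*y) dx ∧ dz + (2*x - y - 4*z) dy ∧ dz

For a 1-form omega = sum_i f_i dx_i, the exterior derivative is
  d(omega) = sum_{i < j} (∂f_j/∂x_i - ∂f_i/∂x_j) dx_i ∧ dx_j.
  coefficient of dx ∧ dz: ∂f_3/∂x - ∂f_1/∂z = ∂(2*x*y - 2*y*z - 3*z)/∂x - ∂(2*x*z)/∂z = -2*x + 2*y
  coefficient of dy ∧ dz: ∂f_3/∂y - ∂f_2/∂z = ∂(2*x*y - 2*y*z - 3*z)/∂y - ∂(2*y^2 + y*z + z^2)/∂z = 2*x - y - 4*z
Assembling: d(omega) = (-2*x + 2*y) dx ∧ dz + (2*x - y - 4*z) dy ∧ dz.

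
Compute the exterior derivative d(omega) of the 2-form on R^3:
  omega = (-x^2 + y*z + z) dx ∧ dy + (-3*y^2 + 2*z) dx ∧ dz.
d(omega) = (7*y + 1) dx ∧ dy ∧ dz

For a 2-form omega = sum_{i<j} g_{ij} dx_i ∧ dx_j, the exterior derivative is
  d(omega) = sum_{i<j} d(g_{ij}) ∧ dx_i ∧ dx_j = sum_{i<j, k} (∂g_{ij}/∂x_k) dx_k ∧ dx_i ∧ dx_j.
Expand each term, using dx_k ∧ dx_i ∧ dx_j = sgn(permutation) dx_{(a)} ∧ dx_{(b)} ∧ dx_{(c)} with (a < b < c) sorted:
  d(-x^2 + y*z + z) includes (∂/∂z)(-x^2 + y*z + z) dz = (y + 1) dz, which multiplied by dx ∧ dy gives (y + 1) dx ∧ dy ∧ dz
  d(-3*y^2 + 2*z) includes (∂/∂y)(-3*y^2 + 2*z) dy = (-6*y) dy, which multiplied by dx ∧ dz gives (6*y) dx ∧ dy ∧ dz
Collecting like 3-forms: d(omega) = (7*y + 1) dx ∧ dy ∧ dz.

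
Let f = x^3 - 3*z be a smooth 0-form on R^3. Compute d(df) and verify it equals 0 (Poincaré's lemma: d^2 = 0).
d(df) = 0

Step 1: df = sum_i (∂f/∂x_i) dx_i = (3*x^2) dx + (0) dy + (-3) dz.
Step 2: Apply d again. Using the 1-form formula, the coefficient of dx ∧ dy in d(df) is ∂^2 f/∂x ∂y - ∂^2 f/∂y ∂x = (0) - (0) = 0 (equality of mixed partials for smooth f).
Similarly for dx ∧ dz and dy ∧ dz — all coefficients vanish. So d(df) = 0.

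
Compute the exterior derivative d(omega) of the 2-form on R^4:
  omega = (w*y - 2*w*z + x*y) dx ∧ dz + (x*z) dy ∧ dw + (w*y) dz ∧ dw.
d(omega) = (-w - x) dx ∧ dy ∧ dz + (y - 2*z) dx ∧ dz ∧ dw + (z) dx ∧ dy ∧ dw + (w - x) dy ∧ dz ∧ dw

For a 2-form omega = sum_{i<j} g_{ij} dx_i ∧ dx_j, the exterior derivative is
  d(omega) = sum_{i<j} d(g_{ij}) ∧ dx_i ∧ dx_j = sum_{i<j, k} (∂g_{ij}/∂x_k) dx_k ∧ dx_i ∧ dx_j.
Expand each term, using dx_k ∧ dx_i ∧ dx_j = sgn(permutation) dx_{(a)} ∧ dx_{(b)} ∧ dx_{(c)} with (a < b < c) sorted:
  d(w*y - 2*w*z + x*y) includes (∂/∂y)(w*y - 2*w*z + x*y) dy = (w + x) dy, which multiplied by dx ∧ dz gives (-w - x) dx ∧ dy ∧ dz
  d(w*y - 2*w*z + x*y) includes (∂/∂w)(w*y - 2*w*z + x*y) dw = (y - 2*z) dw, which multiplied by dx ∧ dz gives (y - 2*z) dx ∧ dz ∧ dw
  d(x*z) includes (∂/∂x)(x*z) dx = (z) dx, which multiplied by dy ∧ dw gives (z) dx ∧ dy ∧ dw
  d(x*z) includes (∂/∂z)(x*z) dz = (x) dz, which multiplied by dy ∧ dw gives (-x) dy ∧ dz ∧ dw
  d(w*y) includes (∂/∂y)(w*y) dy = (w) dy, which multiplied by dz ∧ dw gives (w) dy ∧ dz ∧ dw
Collecting like 3-forms: d(omega) = (-w - x) dx ∧ dy ∧ dz + (y - 2*z) dx ∧ dz ∧ dw + (z) dx ∧ dy ∧ dw + (w - x) dy ∧ dz ∧ dw.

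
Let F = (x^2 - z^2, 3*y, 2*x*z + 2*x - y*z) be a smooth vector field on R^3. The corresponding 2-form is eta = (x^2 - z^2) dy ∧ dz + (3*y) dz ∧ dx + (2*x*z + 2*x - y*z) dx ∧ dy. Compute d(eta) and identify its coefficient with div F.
d(eta) = (4*x - y + 3) dx ∧ dy ∧ dz; div F = 4*x - y + 3

For a 2-form in R^3 of the form above, applying d gives a 3-form with coefficient ∂P/∂x + ∂Q/∂y + ∂R/∂z:
  ∂P/∂x = 2*x
  ∂Q/∂y = 3
  ∂R/∂z = 2*x - y
Sum = 4*x - y + 3, which is exactly div F.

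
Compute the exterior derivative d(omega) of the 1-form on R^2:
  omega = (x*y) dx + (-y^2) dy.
d(omega) = (-x) dx ∧ dy

For a 1-form omega = sum_i f_i dx_i, the exterior derivative is
  d(omega) = sum_{i < j} (∂f_j/∂x_i - ∂f_i/∂x_j) dx_i ∧ dx_j.
  coefficient of dx ∧ dy: ∂f_2/∂x - ∂f_1/∂y = ∂(-y^2)/∂x - ∂(x*y)/∂y = -x
Assembling: d(omega) = (-x) dx ∧ dy.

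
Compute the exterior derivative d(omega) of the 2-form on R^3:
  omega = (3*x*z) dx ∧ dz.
d(omega) = 0

For a 2-form omega = sum_{i<j} g_{ij} dx_i ∧ dx_j, the exterior derivative is
  d(omega) = sum_{i<j} d(g_{ij}) ∧ dx_i ∧ dx_j = sum_{i<j, k} (∂g_{ij}/∂x_k) dx_k ∧ dx_i ∧ dx_j.
Expand each term, using dx_k ∧ dx_i ∧ dx_j = sgn(permutation) dx_{(a)} ∧ dx_{(b)} ∧ dx_{(c)} with (a < b < c) sorted:

Collecting like 3-forms: d(omega) = 0.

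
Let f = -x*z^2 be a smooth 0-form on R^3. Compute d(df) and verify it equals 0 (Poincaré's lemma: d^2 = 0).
d(df) = 0

Step 1: df = sum_i (∂f/∂x_i) dx_i = (-z^2) dx + (0) dy + (-2*x*z) dz.
Step 2: Apply d again. Using the 1-form formula, the coefficient of dx ∧ dy in d(df) is ∂^2 f/∂x ∂y - ∂^2 f/∂y ∂x = (0) - (0) = 0 (equality of mixed partials for smooth f).
Similarly for dx ∧ dz and dy ∧ dz — all coefficients vanish. So d(df) = 0.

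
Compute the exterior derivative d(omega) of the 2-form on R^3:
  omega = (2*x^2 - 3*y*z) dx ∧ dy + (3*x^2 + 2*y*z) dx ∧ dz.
d(omega) = (-3*y - 2*z) dx ∧ dy ∧ dz

For a 2-form omega = sum_{i<j} g_{ij} dx_i ∧ dx_j, the exterior derivative is
  d(omega) = sum_{i<j} d(g_{ij}) ∧ dx_i ∧ dx_j = sum_{i<j, k} (∂g_{ij}/∂x_k) dx_k ∧ dx_i ∧ dx_j.
Expand each term, using dx_k ∧ dx_i ∧ dx_j = sgn(permutation) dx_{(a)} ∧ dx_{(b)} ∧ dx_{(c)} with (a < b < c) sorted:
  d(2*x^2 - 3*y*z) includes (∂/∂z)(2*x^2 - 3*y*z) dz = (-3*y) dz, which multiplied by dx ∧ dy gives (-3*y) dx ∧ dy ∧ dz
  d(3*x^2 + 2*y*z) includes (∂/∂y)(3*x^2 + 2*y*z) dy = (2*z) dy, which multiplied by dx ∧ dz gives (-2*z) dx ∧ dy ∧ dz
Collecting like 3-forms: d(omega) = (-3*y - 2*z) dx ∧ dy ∧ dz.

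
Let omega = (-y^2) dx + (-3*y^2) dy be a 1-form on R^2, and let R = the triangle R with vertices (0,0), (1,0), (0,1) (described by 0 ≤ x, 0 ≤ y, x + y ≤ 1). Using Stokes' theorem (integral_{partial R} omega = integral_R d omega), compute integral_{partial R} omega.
integral_(partial R) omega = 1/3

Stokes: integral_partial_R omega = integral_R d omega with d omega = (∂Q/∂x - ∂P/∂y) dx ∧ dy.
  ∂Q/∂x = 0
  ∂P/∂y = -2*y
  integrand = ∂Q/∂x - ∂P/∂y = 2*y.
Integrating over R: integral_0^1 integral_0^{1-x} (2*y) dy dx = 1/3.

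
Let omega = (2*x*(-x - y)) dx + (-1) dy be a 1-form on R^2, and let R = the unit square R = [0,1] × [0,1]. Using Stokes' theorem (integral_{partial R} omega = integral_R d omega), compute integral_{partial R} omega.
integral_(partial R) omega = 1

Stokes: integral_partial_R omega = integral_R d omega with d omega = (∂Q/∂x - ∂P/∂y) dx ∧ dy.
  ∂Q/∂x = 0
  ∂P/∂y = -2*x
  integrand = ∂Q/∂x - ∂P/∂y = 2*x.
Integrating over R: integral_0^1 integral_0^1 (2*x) dx dy = 1.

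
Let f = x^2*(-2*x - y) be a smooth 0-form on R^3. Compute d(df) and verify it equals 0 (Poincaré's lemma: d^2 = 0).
d(df) = 0

Step 1: df = sum_i (∂f/∂x_i) dx_i = (2*x*(-3*x - y)) dx + (-x^2) dy + (0) dz.
Step 2: Apply d again. Using the 1-form formula, the coefficient of dx ∧ dy in d(df) is ∂^2 f/∂x ∂y - ∂^2 f/∂y ∂x = (-2*x) - (-2*x) = 0 (equality of mixed partials for smooth f).
Similarly for dx ∧ dz and dy ∧ dz — all coefficients vanish. So d(df) = 0.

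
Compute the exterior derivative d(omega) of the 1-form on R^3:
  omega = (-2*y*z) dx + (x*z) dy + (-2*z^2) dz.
d(omega) = (3*z) dx ∧ dy + (2*y) dx ∧ dz + (-x) dy ∧ dz

For a 1-form omega = sum_i f_i dx_i, the exterior derivative is
  d(omega) = sum_{i < j} (∂f_j/∂x_i - ∂f_i/∂x_j) dx_i ∧ dx_j.
  coefficient of dx ∧ dy: ∂f_2/∂x - ∂f_1/∂y = ∂(x*z)/∂x - ∂(-2*y*z)/∂y = 3*z
  coefficient of dx ∧ dz: ∂f_3/∂x - ∂f_1/∂z = ∂(-2*z^2)/∂x - ∂(-2*y*z)/∂z = 2*y
  coefficient of dy ∧ dz: ∂f_3/∂y - ∂f_2/∂z = ∂(-2*z^2)/∂y - ∂(x*z)/∂z = -x
Assembling: d(omega) = (3*z) dx ∧ dy + (2*y) dx ∧ dz + (-x) dy ∧ dz.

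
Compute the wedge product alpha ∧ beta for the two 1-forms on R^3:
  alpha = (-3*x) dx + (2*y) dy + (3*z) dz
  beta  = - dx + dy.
alpha ∧ beta = (-3*x + 2*y) dx ∧ dy + (3*z) dx ∧ dz + (-3*z) dy ∧ dz

Distribute the wedge, using dx_i ∧ dx_j = -dx_j ∧ dx_i and dx_i ∧ dx_i = 0. For each pair (i, j) with i < j, the coefficient of dx_i ∧ dx_j in alpha ∧ beta is (alpha_i * beta_j - alpha_j * beta_i). Collecting: alpha ∧ beta = (-3*x + 2*y) dx ∧ dy + (3*z) dx ∧ dz + (-3*z) dy ∧ dz.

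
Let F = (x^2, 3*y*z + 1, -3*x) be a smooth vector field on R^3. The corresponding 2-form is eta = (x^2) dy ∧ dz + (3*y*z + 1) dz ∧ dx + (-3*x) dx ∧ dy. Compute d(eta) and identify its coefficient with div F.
d(eta) = (2*x + 3*z) dx ∧ dy ∧ dz; div F = 2*x + 3*z

For a 2-form in R^3 of the form above, applying d gives a 3-form with coefficient ∂P/∂x + ∂Q/∂y + ∂R/∂z:
  ∂P/∂x = 2*x
  ∂Q/∂y = 3*z
  ∂R/∂z = 0
Sum = 2*x + 3*z, which is exactly div F.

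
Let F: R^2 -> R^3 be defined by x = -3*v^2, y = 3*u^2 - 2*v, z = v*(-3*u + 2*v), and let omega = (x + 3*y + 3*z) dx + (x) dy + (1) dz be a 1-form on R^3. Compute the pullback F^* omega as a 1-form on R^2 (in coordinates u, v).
F^* omega = (3*v*(-6*u*v - 1)) du + (-54*u^2*v + 54*u*v^2 - 3*u - 18*v^3 + 42*v^2 + 4*v) dv

Using F^*(f dg) = (f ∘ F) d(g ∘ F), substitute each coordinate x_i by F_i(u, v) in f_i, and replace dx_i by d F_i = (∂F_i/∂u) du + (∂F_i/∂v) dv.
  For the x component: f_1(F) = 9*u^2 - 9*u*v + 3*v^2 - 6*v; d F_1 = (0) du + (-6*v) dv
  For the y component: f_2(F) = -3*v^2; d F_2 = (6*u) du + (-2) dv
  For the z component: f_3(F) = 1; d F_3 = (-3*v) du + (-3*u + 4*v) dv
Combining and collecting du, dv coefficients:
  coeff of du: 3*v*(-6*u*v - 1)
  coeff of dv: -54*u^2*v + 54*u*v^2 - 3*u - 18*v^3 + 42*v^2 + 4*v
F^* omega = (3*v*(-6*u*v - 1)) du + (-54*u^2*v + 54*u*v^2 - 3*u - 18*v^3 + 42*v^2 + 4*v) dv.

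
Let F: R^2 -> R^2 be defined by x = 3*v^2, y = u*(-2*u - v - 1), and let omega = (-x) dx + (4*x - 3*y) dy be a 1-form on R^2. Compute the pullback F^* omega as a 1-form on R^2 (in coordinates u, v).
F^* omega = (-24*u^3 - 18*u^2*v - 18*u^2 - 51*u*v^2 - 6*u*v - 3*u - 12*v^3 - 12*v^2) du + (-6*u^3 - 3*u^2*v - 3*u^2 - 12*u*v^2 - 18*v^3) dv

Using F^*(f dg) = (f ∘ F) d(g ∘ F), substitute each coordinate x_i by F_i(u, v) in f_i, and replace dx_i by d F_i = (∂F_i/∂u) du + (∂F_i/∂v) dv.
  For the x component: f_1(F) = -3*v^2; d F_1 = (0) du + (6*v) dv
  For the y component: f_2(F) = 6*u^2 + 3*u*v + 3*u + 12*v^2; d F_2 = (-4*u - v - 1) du + (-u) dv
Combining and collecting du, dv coefficients:
  coeff of du: -24*u^3 - 18*u^2*v - 18*u^2 - 51*u*v^2 - 6*u*v - 3*u - 12*v^3 - 12*v^2
  coeff of dv: -6*u^3 - 3*u^2*v - 3*u^2 - 12*u*v^2 - 18*v^3
F^* omega = (-24*u^3 - 18*u^2*v - 18*u^2 - 51*u*v^2 - 6*u*v - 3*u - 12*v^3 - 12*v^2) du + (-6*u^3 - 3*u^2*v - 3*u^2 - 12*u*v^2 - 18*v^3) dv.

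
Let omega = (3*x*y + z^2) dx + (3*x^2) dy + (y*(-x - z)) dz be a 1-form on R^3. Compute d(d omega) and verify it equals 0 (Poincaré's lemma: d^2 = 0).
d(d omega) = 0

Step 1: d omega = sum_{i<j} (∂f_j/∂x_i - ∂f_i/∂x_j) dx_i ∧ dx_j:
  coeff of dx ∧ dy: 3*x
  coeff of dx ∧ dz: -y - 2*z
  coeff of dy ∧ dz: -x - z
Step 2: Apply d again to each 2-form coefficient. The only possible 3-form in R^3 is dx ∧ dy ∧ dz, with coefficient
  ∂(coeff of dy∧dz)/∂x - ∂(coeff of dx∧dz)/∂y + ∂(coeff of dx∧dy)/∂z
  = ∂/∂x (-x - z) - ∂/∂y (-y - 2*z) + ∂/∂z (3*x).
Each of these terms simplifies to sums of mixed partials that cancel in pairs. The result is 0 (by equality of mixed partials for smooth functions — Schwarz / Clairaut).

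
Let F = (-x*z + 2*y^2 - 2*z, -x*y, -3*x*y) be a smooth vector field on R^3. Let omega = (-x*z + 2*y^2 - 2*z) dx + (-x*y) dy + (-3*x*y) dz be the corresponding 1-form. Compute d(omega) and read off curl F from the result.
d(omega) = (-3*x) dy ∧ dz + (-x + 3*y - 2) dz ∧ dx + (-5*y) dx ∧ dy; curl F = (-3*x, -x + 3*y - 2, -5*y)

d omega = sum_{i<j} (∂f_j/∂x_i - ∂f_i/∂x_j) dx_i ∧ dx_j. Under the identification (dy ∧ dz, dz ∧ dx, dx ∧ dy) ↔ (e_x, e_y, e_z), the coefficients are exactly the components of curl F. Compute:
  ∂R/∂y - ∂Q/∂z = (-3*x) - (0) = -3*x
  ∂P/∂z - ∂R/∂x = (-x - 2) - (-3*y) = -x + 3*y - 2
  ∂Q/∂x - ∂P/∂y = (-y) - (4*y) = -5*y.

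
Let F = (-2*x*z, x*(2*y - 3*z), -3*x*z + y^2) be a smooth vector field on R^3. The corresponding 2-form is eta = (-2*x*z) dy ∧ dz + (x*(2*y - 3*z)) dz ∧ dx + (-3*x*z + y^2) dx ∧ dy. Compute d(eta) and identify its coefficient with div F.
d(eta) = (-x - 2*z) dx ∧ dy ∧ dz; div F = -x - 2*z

For a 2-form in R^3 of the form above, applying d gives a 3-form with coefficient ∂P/∂x + ∂Q/∂y + ∂R/∂z:
  ∂P/∂x = -2*z
  ∂Q/∂y = 2*x
  ∂R/∂z = -3*x
Sum = -x - 2*z, which is exactly div F.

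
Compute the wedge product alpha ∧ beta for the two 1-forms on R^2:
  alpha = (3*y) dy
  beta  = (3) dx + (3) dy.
alpha ∧ beta = (-9*y) dx ∧ dy

Distribute the wedge, using dx_i ∧ dx_j = -dx_j ∧ dx_i and dx_i ∧ dx_i = 0. For each pair (i, j) with i < j, the coefficient of dx_i ∧ dx_j in alpha ∧ beta is (alpha_i * beta_j - alpha_j * beta_i). Collecting: alpha ∧ beta = (-9*y) dx ∧ dy.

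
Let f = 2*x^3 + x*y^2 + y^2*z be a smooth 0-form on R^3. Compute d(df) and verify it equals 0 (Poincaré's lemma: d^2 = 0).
d(df) = 0

Step 1: df = sum_i (∂f/∂x_i) dx_i = (6*x^2 + y^2) dx + (2*y*(x + z)) dy + (y^2) dz.
Step 2: Apply d again. Using the 1-form formula, the coefficient of dx ∧ dy in d(df) is ∂^2 f/∂x ∂y - ∂^2 f/∂y ∂x = (2*y) - (2*y) = 0 (equality of mixed partials for smooth f).
Similarly for dx ∧ dz and dy ∧ dz — all coefficients vanish. So d(df) = 0.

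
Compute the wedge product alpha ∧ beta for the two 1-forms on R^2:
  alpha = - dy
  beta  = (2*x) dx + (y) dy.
alpha ∧ beta = (2*x) dx ∧ dy

Distribute the wedge, using dx_i ∧ dx_j = -dx_j ∧ dx_i and dx_i ∧ dx_i = 0. For each pair (i, j) with i < j, the coefficient of dx_i ∧ dx_j in alpha ∧ beta is (alpha_i * beta_j - alpha_j * beta_i). Collecting: alpha ∧ beta = (2*x) dx ∧ dy.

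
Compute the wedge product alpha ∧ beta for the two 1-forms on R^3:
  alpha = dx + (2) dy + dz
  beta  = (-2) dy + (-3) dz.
alpha ∧ beta = (-2) dx ∧ dy + (-3) dx ∧ dz + (-4) dy ∧ dz

Distribute the wedge, using dx_i ∧ dx_j = -dx_j ∧ dx_i and dx_i ∧ dx_i = 0. For each pair (i, j) with i < j, the coefficient of dx_i ∧ dx_j in alpha ∧ beta is (alpha_i * beta_j - alpha_j * beta_i). Collecting: alpha ∧ beta = (-2) dx ∧ dy + (-3) dx ∧ dz + (-4) dy ∧ dz.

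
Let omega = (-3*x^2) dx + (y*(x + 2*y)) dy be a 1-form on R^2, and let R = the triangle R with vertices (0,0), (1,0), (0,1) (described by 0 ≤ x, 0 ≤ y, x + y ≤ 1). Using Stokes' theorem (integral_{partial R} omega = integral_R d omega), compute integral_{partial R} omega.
integral_(partial R) omega = 1/6

Stokes: integral_partial_R omega = integral_R d omega with d omega = (∂Q/∂x - ∂P/∂y) dx ∧ dy.
  ∂Q/∂x = y
  ∂P/∂y = 0
  integrand = ∂Q/∂x - ∂P/∂y = y.
Integrating over R: integral_0^1 integral_0^{1-x} (y) dy dx = 1/6.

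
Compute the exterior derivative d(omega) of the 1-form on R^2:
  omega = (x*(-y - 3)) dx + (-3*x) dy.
d(omega) = (x - 3) dx ∧ dy

For a 1-form omega = sum_i f_i dx_i, the exterior derivative is
  d(omega) = sum_{i < j} (∂f_j/∂x_i - ∂f_i/∂x_j) dx_i ∧ dx_j.
  coefficient of dx ∧ dy: ∂f_2/∂x - ∂f_1/∂y = ∂(-3*x)/∂x - ∂(x*(-y - 3))/∂y = x - 3
Assembling: d(omega) = (x - 3) dx ∧ dy.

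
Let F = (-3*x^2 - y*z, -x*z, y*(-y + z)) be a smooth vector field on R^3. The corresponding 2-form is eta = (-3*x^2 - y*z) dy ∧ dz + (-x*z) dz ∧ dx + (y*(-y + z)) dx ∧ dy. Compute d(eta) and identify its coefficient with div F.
d(eta) = (-6*x + y) dx ∧ dy ∧ dz; div F = -6*x + y

For a 2-form in R^3 of the form above, applying d gives a 3-form with coefficient ∂P/∂x + ∂Q/∂y + ∂R/∂z:
  ∂P/∂x = -6*x
  ∂Q/∂y = 0
  ∂R/∂z = y
Sum = -6*x + y, which is exactly div F.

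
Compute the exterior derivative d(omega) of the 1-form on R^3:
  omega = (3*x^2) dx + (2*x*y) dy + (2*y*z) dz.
d(omega) = (2*y) dx ∧ dy + (2*z) dy ∧ dz

For a 1-form omega = sum_i f_i dx_i, the exterior derivative is
  d(omega) = sum_{i < j} (∂f_j/∂x_i - ∂f_i/∂x_j) dx_i ∧ dx_j.
  coefficient of dx ∧ dy: ∂f_2/∂x - ∂f_1/∂y = ∂(2*x*y)/∂x - ∂(3*x^2)/∂y = 2*y
  coefficient of dy ∧ dz: ∂f_3/∂y - ∂f_2/∂z = ∂(2*y*z)/∂y - ∂(2*x*y)/∂z = 2*z
Assembling: d(omega) = (2*y) dx ∧ dy + (2*z) dy ∧ dz.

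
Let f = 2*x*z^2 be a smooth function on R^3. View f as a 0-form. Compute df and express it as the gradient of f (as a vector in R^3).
df = (2*z^2) dx + (0) dy + (4*x*z) dz; grad f = (2*z^2, 0, 4*x*z)

For a 0-form f, d f = (∂f/∂x) dx + (∂f/∂y) dy + (∂f/∂z) dz. The components of the vector representation are exactly the entries of grad f in Cartesian coordinates:
  ∂f/∂x = 2*z^2
  ∂f/∂y = 0
  ∂f/∂z = 4*x*z.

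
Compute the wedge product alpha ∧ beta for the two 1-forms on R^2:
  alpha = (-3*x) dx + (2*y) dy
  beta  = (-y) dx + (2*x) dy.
alpha ∧ beta = (-6*x^2 + 2*y^2) dx ∧ dy

Distribute the wedge, using dx_i ∧ dx_j = -dx_j ∧ dx_i and dx_i ∧ dx_i = 0. For each pair (i, j) with i < j, the coefficient of dx_i ∧ dx_j in alpha ∧ beta is (alpha_i * beta_j - alpha_j * beta_i). Collecting: alpha ∧ beta = (-6*x^2 + 2*y^2) dx ∧ dy.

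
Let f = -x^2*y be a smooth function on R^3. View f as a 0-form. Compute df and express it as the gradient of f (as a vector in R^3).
df = (-2*x*y) dx + (-x^2) dy + (0) dz; grad f = (-2*x*y, -x^2, 0)

For a 0-form f, d f = (∂f/∂x) dx + (∂f/∂y) dy + (∂f/∂z) dz. The components of the vector representation are exactly the entries of grad f in Cartesian coordinates:
  ∂f/∂x = -2*x*y
  ∂f/∂y = -x^2
  ∂f/∂z = 0.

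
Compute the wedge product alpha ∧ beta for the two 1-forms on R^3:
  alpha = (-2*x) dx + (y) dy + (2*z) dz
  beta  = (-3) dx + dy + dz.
alpha ∧ beta = (-2*x + 3*y) dx ∧ dy + (-2*x + 6*z) dx ∧ dz + (y - 2*z) dy ∧ dz

Distribute the wedge, using dx_i ∧ dx_j = -dx_j ∧ dx_i and dx_i ∧ dx_i = 0. For each pair (i, j) with i < j, the coefficient of dx_i ∧ dx_j in alpha ∧ beta is (alpha_i * beta_j - alpha_j * beta_i). Collecting: alpha ∧ beta = (-2*x + 3*y) dx ∧ dy + (-2*x + 6*z) dx ∧ dz + (y - 2*z) dy ∧ dz.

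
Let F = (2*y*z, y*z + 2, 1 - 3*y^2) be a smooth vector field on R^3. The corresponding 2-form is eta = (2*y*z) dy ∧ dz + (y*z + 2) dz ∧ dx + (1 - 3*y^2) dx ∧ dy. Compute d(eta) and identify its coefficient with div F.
d(eta) = (z) dx ∧ dy ∧ dz; div F = z

For a 2-form in R^3 of the form above, applying d gives a 3-form with coefficient ∂P/∂x + ∂Q/∂y + ∂R/∂z:
  ∂P/∂x = 0
  ∂Q/∂y = z
  ∂R/∂z = 0
Sum = z, which is exactly div F.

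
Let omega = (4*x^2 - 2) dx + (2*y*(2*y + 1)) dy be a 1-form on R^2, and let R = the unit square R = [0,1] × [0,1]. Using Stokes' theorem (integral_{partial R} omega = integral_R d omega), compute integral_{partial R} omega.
integral_(partial R) omega = 0

Stokes: integral_partial_R omega = integral_R d omega with d omega = (∂Q/∂x - ∂P/∂y) dx ∧ dy.
  ∂Q/∂x = 0
  ∂P/∂y = 0
  integrand = ∂Q/∂x - ∂P/∂y = 0.
Integrating over R: integral_0^1 integral_0^1 (0) dx dy = 0.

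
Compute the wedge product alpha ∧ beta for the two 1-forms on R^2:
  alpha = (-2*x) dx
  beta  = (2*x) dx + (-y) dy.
alpha ∧ beta = (2*x*y) dx ∧ dy

Distribute the wedge, using dx_i ∧ dx_j = -dx_j ∧ dx_i and dx_i ∧ dx_i = 0. For each pair (i, j) with i < j, the coefficient of dx_i ∧ dx_j in alpha ∧ beta is (alpha_i * beta_j - alpha_j * beta_i). Collecting: alpha ∧ beta = (2*x*y) dx ∧ dy.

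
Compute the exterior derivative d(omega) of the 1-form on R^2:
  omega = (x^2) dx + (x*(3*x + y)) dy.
d(omega) = (6*x + y) dx ∧ dy

For a 1-form omega = sum_i f_i dx_i, the exterior derivative is
  d(omega) = sum_{i < j} (∂f_j/∂x_i - ∂f_i/∂x_j) dx_i ∧ dx_j.
  coefficient of dx ∧ dy: ∂f_2/∂x - ∂f_1/∂y = ∂(x*(3*x + y))/∂x - ∂(x^2)/∂y = 6*x + y
Assembling: d(omega) = (6*x + y) dx ∧ dy.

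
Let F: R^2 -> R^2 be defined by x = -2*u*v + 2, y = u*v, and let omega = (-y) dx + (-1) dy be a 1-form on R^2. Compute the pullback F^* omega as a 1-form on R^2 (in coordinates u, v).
F^* omega = (v*(2*u*v - 1)) du + (u*(2*u*v - 1)) dv

Using F^*(f dg) = (f ∘ F) d(g ∘ F), substitute each coordinate x_i by F_i(u, v) in f_i, and replace dx_i by d F_i = (∂F_i/∂u) du + (∂F_i/∂v) dv.
  For the x component: f_1(F) = -u*v; d F_1 = (-2*v) du + (-2*u) dv
  For the y component: f_2(F) = -1; d F_2 = (v) du + (u) dv
Combining and collecting du, dv coefficients:
  coeff of du: v*(2*u*v - 1)
  coeff of dv: u*(2*u*v - 1)
F^* omega = (v*(2*u*v - 1)) du + (u*(2*u*v - 1)) dv.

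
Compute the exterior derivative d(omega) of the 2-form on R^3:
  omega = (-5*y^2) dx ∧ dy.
d(omega) = 0

For a 2-form omega = sum_{i<j} g_{ij} dx_i ∧ dx_j, the exterior derivative is
  d(omega) = sum_{i<j} d(g_{ij}) ∧ dx_i ∧ dx_j = sum_{i<j, k} (∂g_{ij}/∂x_k) dx_k ∧ dx_i ∧ dx_j.
Expand each term, using dx_k ∧ dx_i ∧ dx_j = sgn(permutation) dx_{(a)} ∧ dx_{(b)} ∧ dx_{(c)} with (a < b < c) sorted:

Collecting like 3-forms: d(omega) = 0.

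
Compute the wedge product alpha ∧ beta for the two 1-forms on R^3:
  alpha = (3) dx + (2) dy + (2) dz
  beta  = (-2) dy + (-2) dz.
alpha ∧ beta = (-6) dx ∧ dy + (-6) dx ∧ dz

Distribute the wedge, using dx_i ∧ dx_j = -dx_j ∧ dx_i and dx_i ∧ dx_i = 0. For each pair (i, j) with i < j, the coefficient of dx_i ∧ dx_j in alpha ∧ beta is (alpha_i * beta_j - alpha_j * beta_i). Collecting: alpha ∧ beta = (-6) dx ∧ dy + (-6) dx ∧ dz.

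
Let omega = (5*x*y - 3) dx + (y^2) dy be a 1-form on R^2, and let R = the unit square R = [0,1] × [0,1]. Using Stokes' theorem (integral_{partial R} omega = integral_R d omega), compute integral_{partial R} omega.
integral_(partial R) omega = -5/2

Stokes: integral_partial_R omega = integral_R d omega with d omega = (∂Q/∂x - ∂P/∂y) dx ∧ dy.
  ∂Q/∂x = 0
  ∂P/∂y = 5*x
  integrand = ∂Q/∂x - ∂P/∂y = -5*x.
Integrating over R: integral_0^1 integral_0^1 (-5*x) dx dy = -5/2.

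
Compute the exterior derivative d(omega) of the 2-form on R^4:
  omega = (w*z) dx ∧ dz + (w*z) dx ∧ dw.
d(omega) = (-w + z) dx ∧ dz ∧ dw

For a 2-form omega = sum_{i<j} g_{ij} dx_i ∧ dx_j, the exterior derivative is
  d(omega) = sum_{i<j} d(g_{ij}) ∧ dx_i ∧ dx_j = sum_{i<j, k} (∂g_{ij}/∂x_k) dx_k ∧ dx_i ∧ dx_j.
Expand each term, using dx_k ∧ dx_i ∧ dx_j = sgn(permutation) dx_{(a)} ∧ dx_{(b)} ∧ dx_{(c)} with (a < b < c) sorted:
  d(w*z) includes (∂/∂w)(w*z) dw = (z) dw, which multiplied by dx ∧ dz gives (z) dx ∧ dz ∧ dw
  d(w*z) includes (∂/∂z)(w*z) dz = (w) dz, which multiplied by dx ∧ dw gives (-w) dx ∧ dz ∧ dw
Collecting like 3-forms: d(omega) = (-w + z) dx ∧ dz ∧ dw.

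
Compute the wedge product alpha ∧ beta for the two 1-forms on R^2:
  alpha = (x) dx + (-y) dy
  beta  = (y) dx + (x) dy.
alpha ∧ beta = (x^2 + y^2) dx ∧ dy

Distribute the wedge, using dx_i ∧ dx_j = -dx_j ∧ dx_i and dx_i ∧ dx_i = 0. For each pair (i, j) with i < j, the coefficient of dx_i ∧ dx_j in alpha ∧ beta is (alpha_i * beta_j - alpha_j * beta_i). Collecting: alpha ∧ beta = (x^2 + y^2) dx ∧ dy.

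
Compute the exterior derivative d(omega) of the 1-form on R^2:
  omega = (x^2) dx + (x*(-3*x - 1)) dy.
d(omega) = (-6*x - 1) dx ∧ dy

For a 1-form omega = sum_i f_i dx_i, the exterior derivative is
  d(omega) = sum_{i < j} (∂f_j/∂x_i - ∂f_i/∂x_j) dx_i ∧ dx_j.
  coefficient of dx ∧ dy: ∂f_2/∂x - ∂f_1/∂y = ∂(x*(-3*x - 1))/∂x - ∂(x^2)/∂y = -6*x - 1
Assembling: d(omega) = (-6*x - 1) dx ∧ dy.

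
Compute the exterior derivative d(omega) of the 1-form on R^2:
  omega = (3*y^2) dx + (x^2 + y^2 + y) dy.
d(omega) = (2*x - 6*y) dx ∧ dy

For a 1-form omega = sum_i f_i dx_i, the exterior derivative is
  d(omega) = sum_{i < j} (∂f_j/∂x_i - ∂f_i/∂x_j) dx_i ∧ dx_j.
  coefficient of dx ∧ dy: ∂f_2/∂x - ∂f_1/∂y = ∂(x^2 + y^2 + y)/∂x - ∂(3*y^2)/∂y = 2*x - 6*y
Assembling: d(omega) = (2*x - 6*y) dx ∧ dy.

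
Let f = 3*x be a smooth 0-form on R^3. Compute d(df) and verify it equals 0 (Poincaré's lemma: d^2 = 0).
d(df) = 0

Step 1: df = sum_i (∂f/∂x_i) dx_i = (3) dx + (0) dy + (0) dz.
Step 2: Apply d again. Using the 1-form formula, the coefficient of dx ∧ dy in d(df) is ∂^2 f/∂x ∂y - ∂^2 f/∂y ∂x = (0) - (0) = 0 (equality of mixed partials for smooth f).
Similarly for dx ∧ dz and dy ∧ dz — all coefficients vanish. So d(df) = 0.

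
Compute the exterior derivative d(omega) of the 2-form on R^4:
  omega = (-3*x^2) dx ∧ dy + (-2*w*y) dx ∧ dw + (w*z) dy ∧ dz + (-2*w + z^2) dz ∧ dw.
d(omega) = (2*w) dx ∧ dy ∧ dw + (z) dy ∧ dz ∧ dw

For a 2-form omega = sum_{i<j} g_{ij} dx_i ∧ dx_j, the exterior derivative is
  d(omega) = sum_{i<j} d(g_{ij}) ∧ dx_i ∧ dx_j = sum_{i<j, k} (∂g_{ij}/∂x_k) dx_k ∧ dx_i ∧ dx_j.
Expand each term, using dx_k ∧ dx_i ∧ dx_j = sgn(permutation) dx_{(a)} ∧ dx_{(b)} ∧ dx_{(c)} with (a < b < c) sorted:
  d(-2*w*y) includes (∂/∂y)(-2*w*y) dy = (-2*w) dy, which multiplied by dx ∧ dw gives (2*w) dx ∧ dy ∧ dw
  d(w*z) includes (∂/∂w)(w*z) dw = (z) dw, which multiplied by dy ∧ dz gives (z) dy ∧ dz ∧ dw
Collecting like 3-forms: d(omega) = (2*w) dx ∧ dy ∧ dw + (z) dy ∧ dz ∧ dw.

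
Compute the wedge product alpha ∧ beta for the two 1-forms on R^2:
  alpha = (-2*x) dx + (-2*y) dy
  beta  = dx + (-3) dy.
alpha ∧ beta = (6*x + 2*y) dx ∧ dy

Distribute the wedge, using dx_i ∧ dx_j = -dx_j ∧ dx_i and dx_i ∧ dx_i = 0. For each pair (i, j) with i < j, the coefficient of dx_i ∧ dx_j in alpha ∧ beta is (alpha_i * beta_j - alpha_j * beta_i). Collecting: alpha ∧ beta = (6*x + 2*y) dx ∧ dy.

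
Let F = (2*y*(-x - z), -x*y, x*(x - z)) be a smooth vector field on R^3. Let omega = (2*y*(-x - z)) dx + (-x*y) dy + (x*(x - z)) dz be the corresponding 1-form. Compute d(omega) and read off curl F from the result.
d(omega) = (0) dy ∧ dz + (-2*x - 2*y + z) dz ∧ dx + (2*x - y + 2*z) dx ∧ dy; curl F = (0, -2*x - 2*y + z, 2*x - y + 2*z)

d omega = sum_{i<j} (∂f_j/∂x_i - ∂f_i/∂x_j) dx_i ∧ dx_j. Under the identification (dy ∧ dz, dz ∧ dx, dx ∧ dy) ↔ (e_x, e_y, e_z), the coefficients are exactly the components of curl F. Compute:
  ∂R/∂y - ∂Q/∂z = (0) - (0) = 0
  ∂P/∂z - ∂R/∂x = (-2*y) - (2*x - z) = -2*x - 2*y + z
  ∂Q/∂x - ∂P/∂y = (-y) - (-2*x - 2*z) = 2*x - y + 2*z.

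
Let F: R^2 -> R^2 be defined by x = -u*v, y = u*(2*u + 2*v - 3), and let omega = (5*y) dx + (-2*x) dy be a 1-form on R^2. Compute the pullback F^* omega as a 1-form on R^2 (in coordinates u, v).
F^* omega = (u*v*(-2*u - 6*v + 9)) du + (u^2*(-10*u - 6*v + 15)) dv

Using F^*(f dg) = (f ∘ F) d(g ∘ F), substitute each coordinate x_i by F_i(u, v) in f_i, and replace dx_i by d F_i = (∂F_i/∂u) du + (∂F_i/∂v) dv.
  For the x component: f_1(F) = 5*u*(2*u + 2*v - 3); d F_1 = (-v) du + (-u) dv
  For the y component: f_2(F) = 2*u*v; d F_2 = (4*u + 2*v - 3) du + (2*u) dv
Combining and collecting du, dv coefficients:
  coeff of du: u*v*(-2*u - 6*v + 9)
  coeff of dv: u^2*(-10*u - 6*v + 15)
F^* omega = (u*v*(-2*u - 6*v + 9)) du + (u^2*(-10*u - 6*v + 15)) dv.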